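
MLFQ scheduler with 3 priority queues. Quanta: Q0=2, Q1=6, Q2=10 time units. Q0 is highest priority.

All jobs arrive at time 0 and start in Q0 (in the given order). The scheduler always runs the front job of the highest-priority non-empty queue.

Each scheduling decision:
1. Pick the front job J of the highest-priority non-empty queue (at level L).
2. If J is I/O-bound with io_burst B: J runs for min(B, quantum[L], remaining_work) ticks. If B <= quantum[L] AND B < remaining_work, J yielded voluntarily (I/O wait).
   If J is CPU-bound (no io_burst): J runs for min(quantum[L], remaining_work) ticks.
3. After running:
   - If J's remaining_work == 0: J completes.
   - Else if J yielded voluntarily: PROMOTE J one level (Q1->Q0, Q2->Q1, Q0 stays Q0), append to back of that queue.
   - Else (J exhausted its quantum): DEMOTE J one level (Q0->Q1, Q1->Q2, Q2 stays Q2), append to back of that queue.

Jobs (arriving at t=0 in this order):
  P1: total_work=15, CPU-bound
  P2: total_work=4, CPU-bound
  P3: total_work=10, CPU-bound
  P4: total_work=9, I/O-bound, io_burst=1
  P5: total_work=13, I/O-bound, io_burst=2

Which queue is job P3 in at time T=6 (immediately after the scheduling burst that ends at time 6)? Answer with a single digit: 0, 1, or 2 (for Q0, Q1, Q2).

t=0-2: P1@Q0 runs 2, rem=13, quantum used, demote→Q1. Q0=[P2,P3,P4,P5] Q1=[P1] Q2=[]
t=2-4: P2@Q0 runs 2, rem=2, quantum used, demote→Q1. Q0=[P3,P4,P5] Q1=[P1,P2] Q2=[]
t=4-6: P3@Q0 runs 2, rem=8, quantum used, demote→Q1. Q0=[P4,P5] Q1=[P1,P2,P3] Q2=[]
t=6-7: P4@Q0 runs 1, rem=8, I/O yield, promote→Q0. Q0=[P5,P4] Q1=[P1,P2,P3] Q2=[]
t=7-9: P5@Q0 runs 2, rem=11, I/O yield, promote→Q0. Q0=[P4,P5] Q1=[P1,P2,P3] Q2=[]
t=9-10: P4@Q0 runs 1, rem=7, I/O yield, promote→Q0. Q0=[P5,P4] Q1=[P1,P2,P3] Q2=[]
t=10-12: P5@Q0 runs 2, rem=9, I/O yield, promote→Q0. Q0=[P4,P5] Q1=[P1,P2,P3] Q2=[]
t=12-13: P4@Q0 runs 1, rem=6, I/O yield, promote→Q0. Q0=[P5,P4] Q1=[P1,P2,P3] Q2=[]
t=13-15: P5@Q0 runs 2, rem=7, I/O yield, promote→Q0. Q0=[P4,P5] Q1=[P1,P2,P3] Q2=[]
t=15-16: P4@Q0 runs 1, rem=5, I/O yield, promote→Q0. Q0=[P5,P4] Q1=[P1,P2,P3] Q2=[]
t=16-18: P5@Q0 runs 2, rem=5, I/O yield, promote→Q0. Q0=[P4,P5] Q1=[P1,P2,P3] Q2=[]
t=18-19: P4@Q0 runs 1, rem=4, I/O yield, promote→Q0. Q0=[P5,P4] Q1=[P1,P2,P3] Q2=[]
t=19-21: P5@Q0 runs 2, rem=3, I/O yield, promote→Q0. Q0=[P4,P5] Q1=[P1,P2,P3] Q2=[]
t=21-22: P4@Q0 runs 1, rem=3, I/O yield, promote→Q0. Q0=[P5,P4] Q1=[P1,P2,P3] Q2=[]
t=22-24: P5@Q0 runs 2, rem=1, I/O yield, promote→Q0. Q0=[P4,P5] Q1=[P1,P2,P3] Q2=[]
t=24-25: P4@Q0 runs 1, rem=2, I/O yield, promote→Q0. Q0=[P5,P4] Q1=[P1,P2,P3] Q2=[]
t=25-26: P5@Q0 runs 1, rem=0, completes. Q0=[P4] Q1=[P1,P2,P3] Q2=[]
t=26-27: P4@Q0 runs 1, rem=1, I/O yield, promote→Q0. Q0=[P4] Q1=[P1,P2,P3] Q2=[]
t=27-28: P4@Q0 runs 1, rem=0, completes. Q0=[] Q1=[P1,P2,P3] Q2=[]
t=28-34: P1@Q1 runs 6, rem=7, quantum used, demote→Q2. Q0=[] Q1=[P2,P3] Q2=[P1]
t=34-36: P2@Q1 runs 2, rem=0, completes. Q0=[] Q1=[P3] Q2=[P1]
t=36-42: P3@Q1 runs 6, rem=2, quantum used, demote→Q2. Q0=[] Q1=[] Q2=[P1,P3]
t=42-49: P1@Q2 runs 7, rem=0, completes. Q0=[] Q1=[] Q2=[P3]
t=49-51: P3@Q2 runs 2, rem=0, completes. Q0=[] Q1=[] Q2=[]

Answer: 1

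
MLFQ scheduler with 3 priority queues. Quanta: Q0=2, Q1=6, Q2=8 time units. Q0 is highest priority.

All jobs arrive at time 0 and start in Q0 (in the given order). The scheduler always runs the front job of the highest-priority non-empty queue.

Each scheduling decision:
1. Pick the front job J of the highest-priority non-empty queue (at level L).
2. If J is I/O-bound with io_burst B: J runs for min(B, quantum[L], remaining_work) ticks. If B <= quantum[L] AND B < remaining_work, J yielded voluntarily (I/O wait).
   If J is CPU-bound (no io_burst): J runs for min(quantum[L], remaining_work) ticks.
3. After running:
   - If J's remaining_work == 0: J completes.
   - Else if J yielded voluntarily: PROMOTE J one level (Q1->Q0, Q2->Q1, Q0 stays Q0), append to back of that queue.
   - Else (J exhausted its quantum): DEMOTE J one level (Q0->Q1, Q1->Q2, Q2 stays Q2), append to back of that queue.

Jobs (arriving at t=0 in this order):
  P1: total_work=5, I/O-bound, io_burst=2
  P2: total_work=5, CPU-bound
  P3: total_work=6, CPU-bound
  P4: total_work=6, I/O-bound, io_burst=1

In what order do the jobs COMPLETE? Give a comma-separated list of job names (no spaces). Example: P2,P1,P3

t=0-2: P1@Q0 runs 2, rem=3, I/O yield, promote→Q0. Q0=[P2,P3,P4,P1] Q1=[] Q2=[]
t=2-4: P2@Q0 runs 2, rem=3, quantum used, demote→Q1. Q0=[P3,P4,P1] Q1=[P2] Q2=[]
t=4-6: P3@Q0 runs 2, rem=4, quantum used, demote→Q1. Q0=[P4,P1] Q1=[P2,P3] Q2=[]
t=6-7: P4@Q0 runs 1, rem=5, I/O yield, promote→Q0. Q0=[P1,P4] Q1=[P2,P3] Q2=[]
t=7-9: P1@Q0 runs 2, rem=1, I/O yield, promote→Q0. Q0=[P4,P1] Q1=[P2,P3] Q2=[]
t=9-10: P4@Q0 runs 1, rem=4, I/O yield, promote→Q0. Q0=[P1,P4] Q1=[P2,P3] Q2=[]
t=10-11: P1@Q0 runs 1, rem=0, completes. Q0=[P4] Q1=[P2,P3] Q2=[]
t=11-12: P4@Q0 runs 1, rem=3, I/O yield, promote→Q0. Q0=[P4] Q1=[P2,P3] Q2=[]
t=12-13: P4@Q0 runs 1, rem=2, I/O yield, promote→Q0. Q0=[P4] Q1=[P2,P3] Q2=[]
t=13-14: P4@Q0 runs 1, rem=1, I/O yield, promote→Q0. Q0=[P4] Q1=[P2,P3] Q2=[]
t=14-15: P4@Q0 runs 1, rem=0, completes. Q0=[] Q1=[P2,P3] Q2=[]
t=15-18: P2@Q1 runs 3, rem=0, completes. Q0=[] Q1=[P3] Q2=[]
t=18-22: P3@Q1 runs 4, rem=0, completes. Q0=[] Q1=[] Q2=[]

Answer: P1,P4,P2,P3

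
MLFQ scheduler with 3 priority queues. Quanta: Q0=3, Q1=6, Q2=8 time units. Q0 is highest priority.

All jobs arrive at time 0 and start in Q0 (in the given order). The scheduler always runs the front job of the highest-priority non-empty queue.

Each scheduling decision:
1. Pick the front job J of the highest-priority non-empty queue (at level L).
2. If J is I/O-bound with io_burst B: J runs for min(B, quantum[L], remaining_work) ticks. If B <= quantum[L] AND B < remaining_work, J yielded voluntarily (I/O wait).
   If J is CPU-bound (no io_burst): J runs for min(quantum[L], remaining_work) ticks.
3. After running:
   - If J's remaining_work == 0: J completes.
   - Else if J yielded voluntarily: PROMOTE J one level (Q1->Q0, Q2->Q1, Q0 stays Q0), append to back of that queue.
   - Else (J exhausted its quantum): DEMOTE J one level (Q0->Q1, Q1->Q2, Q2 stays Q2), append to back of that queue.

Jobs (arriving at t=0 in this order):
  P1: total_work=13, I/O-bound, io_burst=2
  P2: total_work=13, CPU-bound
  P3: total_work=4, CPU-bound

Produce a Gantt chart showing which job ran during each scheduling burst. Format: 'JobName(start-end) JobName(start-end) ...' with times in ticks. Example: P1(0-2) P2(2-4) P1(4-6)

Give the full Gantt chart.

t=0-2: P1@Q0 runs 2, rem=11, I/O yield, promote→Q0. Q0=[P2,P3,P1] Q1=[] Q2=[]
t=2-5: P2@Q0 runs 3, rem=10, quantum used, demote→Q1. Q0=[P3,P1] Q1=[P2] Q2=[]
t=5-8: P3@Q0 runs 3, rem=1, quantum used, demote→Q1. Q0=[P1] Q1=[P2,P3] Q2=[]
t=8-10: P1@Q0 runs 2, rem=9, I/O yield, promote→Q0. Q0=[P1] Q1=[P2,P3] Q2=[]
t=10-12: P1@Q0 runs 2, rem=7, I/O yield, promote→Q0. Q0=[P1] Q1=[P2,P3] Q2=[]
t=12-14: P1@Q0 runs 2, rem=5, I/O yield, promote→Q0. Q0=[P1] Q1=[P2,P3] Q2=[]
t=14-16: P1@Q0 runs 2, rem=3, I/O yield, promote→Q0. Q0=[P1] Q1=[P2,P3] Q2=[]
t=16-18: P1@Q0 runs 2, rem=1, I/O yield, promote→Q0. Q0=[P1] Q1=[P2,P3] Q2=[]
t=18-19: P1@Q0 runs 1, rem=0, completes. Q0=[] Q1=[P2,P3] Q2=[]
t=19-25: P2@Q1 runs 6, rem=4, quantum used, demote→Q2. Q0=[] Q1=[P3] Q2=[P2]
t=25-26: P3@Q1 runs 1, rem=0, completes. Q0=[] Q1=[] Q2=[P2]
t=26-30: P2@Q2 runs 4, rem=0, completes. Q0=[] Q1=[] Q2=[]

Answer: P1(0-2) P2(2-5) P3(5-8) P1(8-10) P1(10-12) P1(12-14) P1(14-16) P1(16-18) P1(18-19) P2(19-25) P3(25-26) P2(26-30)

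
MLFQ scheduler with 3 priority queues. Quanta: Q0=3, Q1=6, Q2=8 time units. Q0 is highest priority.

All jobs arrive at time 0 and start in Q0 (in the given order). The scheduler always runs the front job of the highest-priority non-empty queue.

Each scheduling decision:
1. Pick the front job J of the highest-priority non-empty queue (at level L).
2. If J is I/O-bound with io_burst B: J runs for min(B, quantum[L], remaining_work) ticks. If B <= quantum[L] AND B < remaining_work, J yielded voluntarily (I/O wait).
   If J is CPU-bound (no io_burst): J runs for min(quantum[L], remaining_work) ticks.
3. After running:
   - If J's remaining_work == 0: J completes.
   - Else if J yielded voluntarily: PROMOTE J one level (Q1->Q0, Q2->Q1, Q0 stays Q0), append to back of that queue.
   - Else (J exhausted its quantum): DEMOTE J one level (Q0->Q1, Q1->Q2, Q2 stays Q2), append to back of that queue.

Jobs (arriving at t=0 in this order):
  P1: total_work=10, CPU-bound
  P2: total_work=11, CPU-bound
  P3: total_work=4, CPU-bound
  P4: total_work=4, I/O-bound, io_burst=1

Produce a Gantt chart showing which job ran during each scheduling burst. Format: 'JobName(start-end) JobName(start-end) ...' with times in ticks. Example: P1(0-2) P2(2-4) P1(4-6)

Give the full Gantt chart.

Answer: P1(0-3) P2(3-6) P3(6-9) P4(9-10) P4(10-11) P4(11-12) P4(12-13) P1(13-19) P2(19-25) P3(25-26) P1(26-27) P2(27-29)

Derivation:
t=0-3: P1@Q0 runs 3, rem=7, quantum used, demote→Q1. Q0=[P2,P3,P4] Q1=[P1] Q2=[]
t=3-6: P2@Q0 runs 3, rem=8, quantum used, demote→Q1. Q0=[P3,P4] Q1=[P1,P2] Q2=[]
t=6-9: P3@Q0 runs 3, rem=1, quantum used, demote→Q1. Q0=[P4] Q1=[P1,P2,P3] Q2=[]
t=9-10: P4@Q0 runs 1, rem=3, I/O yield, promote→Q0. Q0=[P4] Q1=[P1,P2,P3] Q2=[]
t=10-11: P4@Q0 runs 1, rem=2, I/O yield, promote→Q0. Q0=[P4] Q1=[P1,P2,P3] Q2=[]
t=11-12: P4@Q0 runs 1, rem=1, I/O yield, promote→Q0. Q0=[P4] Q1=[P1,P2,P3] Q2=[]
t=12-13: P4@Q0 runs 1, rem=0, completes. Q0=[] Q1=[P1,P2,P3] Q2=[]
t=13-19: P1@Q1 runs 6, rem=1, quantum used, demote→Q2. Q0=[] Q1=[P2,P3] Q2=[P1]
t=19-25: P2@Q1 runs 6, rem=2, quantum used, demote→Q2. Q0=[] Q1=[P3] Q2=[P1,P2]
t=25-26: P3@Q1 runs 1, rem=0, completes. Q0=[] Q1=[] Q2=[P1,P2]
t=26-27: P1@Q2 runs 1, rem=0, completes. Q0=[] Q1=[] Q2=[P2]
t=27-29: P2@Q2 runs 2, rem=0, completes. Q0=[] Q1=[] Q2=[]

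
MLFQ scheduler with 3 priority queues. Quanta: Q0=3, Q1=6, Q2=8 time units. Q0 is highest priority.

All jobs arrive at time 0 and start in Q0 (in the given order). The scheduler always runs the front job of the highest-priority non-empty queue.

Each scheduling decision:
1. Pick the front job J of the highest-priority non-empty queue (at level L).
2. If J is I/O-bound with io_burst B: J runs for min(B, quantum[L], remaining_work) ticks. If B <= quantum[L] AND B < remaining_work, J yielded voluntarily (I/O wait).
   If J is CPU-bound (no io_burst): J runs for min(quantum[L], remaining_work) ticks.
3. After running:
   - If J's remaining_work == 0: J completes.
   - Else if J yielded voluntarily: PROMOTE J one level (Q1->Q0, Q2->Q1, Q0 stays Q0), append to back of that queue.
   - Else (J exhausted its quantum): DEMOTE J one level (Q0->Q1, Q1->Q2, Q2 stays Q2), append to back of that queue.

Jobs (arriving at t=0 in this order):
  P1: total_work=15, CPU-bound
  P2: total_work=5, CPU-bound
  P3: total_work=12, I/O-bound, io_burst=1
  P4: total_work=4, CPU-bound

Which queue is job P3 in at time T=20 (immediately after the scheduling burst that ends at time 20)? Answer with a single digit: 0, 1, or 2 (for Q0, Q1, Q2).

t=0-3: P1@Q0 runs 3, rem=12, quantum used, demote→Q1. Q0=[P2,P3,P4] Q1=[P1] Q2=[]
t=3-6: P2@Q0 runs 3, rem=2, quantum used, demote→Q1. Q0=[P3,P4] Q1=[P1,P2] Q2=[]
t=6-7: P3@Q0 runs 1, rem=11, I/O yield, promote→Q0. Q0=[P4,P3] Q1=[P1,P2] Q2=[]
t=7-10: P4@Q0 runs 3, rem=1, quantum used, demote→Q1. Q0=[P3] Q1=[P1,P2,P4] Q2=[]
t=10-11: P3@Q0 runs 1, rem=10, I/O yield, promote→Q0. Q0=[P3] Q1=[P1,P2,P4] Q2=[]
t=11-12: P3@Q0 runs 1, rem=9, I/O yield, promote→Q0. Q0=[P3] Q1=[P1,P2,P4] Q2=[]
t=12-13: P3@Q0 runs 1, rem=8, I/O yield, promote→Q0. Q0=[P3] Q1=[P1,P2,P4] Q2=[]
t=13-14: P3@Q0 runs 1, rem=7, I/O yield, promote→Q0. Q0=[P3] Q1=[P1,P2,P4] Q2=[]
t=14-15: P3@Q0 runs 1, rem=6, I/O yield, promote→Q0. Q0=[P3] Q1=[P1,P2,P4] Q2=[]
t=15-16: P3@Q0 runs 1, rem=5, I/O yield, promote→Q0. Q0=[P3] Q1=[P1,P2,P4] Q2=[]
t=16-17: P3@Q0 runs 1, rem=4, I/O yield, promote→Q0. Q0=[P3] Q1=[P1,P2,P4] Q2=[]
t=17-18: P3@Q0 runs 1, rem=3, I/O yield, promote→Q0. Q0=[P3] Q1=[P1,P2,P4] Q2=[]
t=18-19: P3@Q0 runs 1, rem=2, I/O yield, promote→Q0. Q0=[P3] Q1=[P1,P2,P4] Q2=[]
t=19-20: P3@Q0 runs 1, rem=1, I/O yield, promote→Q0. Q0=[P3] Q1=[P1,P2,P4] Q2=[]
t=20-21: P3@Q0 runs 1, rem=0, completes. Q0=[] Q1=[P1,P2,P4] Q2=[]
t=21-27: P1@Q1 runs 6, rem=6, quantum used, demote→Q2. Q0=[] Q1=[P2,P4] Q2=[P1]
t=27-29: P2@Q1 runs 2, rem=0, completes. Q0=[] Q1=[P4] Q2=[P1]
t=29-30: P4@Q1 runs 1, rem=0, completes. Q0=[] Q1=[] Q2=[P1]
t=30-36: P1@Q2 runs 6, rem=0, completes. Q0=[] Q1=[] Q2=[]

Answer: 0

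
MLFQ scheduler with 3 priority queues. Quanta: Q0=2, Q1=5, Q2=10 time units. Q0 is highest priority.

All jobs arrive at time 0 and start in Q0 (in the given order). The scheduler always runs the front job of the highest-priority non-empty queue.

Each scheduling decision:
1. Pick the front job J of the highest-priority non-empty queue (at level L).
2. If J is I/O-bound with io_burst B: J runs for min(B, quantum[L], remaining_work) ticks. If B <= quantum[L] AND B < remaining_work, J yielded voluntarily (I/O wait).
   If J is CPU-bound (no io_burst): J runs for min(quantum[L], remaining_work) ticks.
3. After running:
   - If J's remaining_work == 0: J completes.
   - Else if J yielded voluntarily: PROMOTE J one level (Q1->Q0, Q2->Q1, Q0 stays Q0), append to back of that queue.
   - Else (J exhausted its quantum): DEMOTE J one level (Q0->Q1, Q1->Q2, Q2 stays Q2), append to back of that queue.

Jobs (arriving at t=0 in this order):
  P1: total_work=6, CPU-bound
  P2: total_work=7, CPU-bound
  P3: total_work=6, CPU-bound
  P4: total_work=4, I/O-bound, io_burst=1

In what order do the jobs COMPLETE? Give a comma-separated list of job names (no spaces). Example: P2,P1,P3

Answer: P4,P1,P2,P3

Derivation:
t=0-2: P1@Q0 runs 2, rem=4, quantum used, demote→Q1. Q0=[P2,P3,P4] Q1=[P1] Q2=[]
t=2-4: P2@Q0 runs 2, rem=5, quantum used, demote→Q1. Q0=[P3,P4] Q1=[P1,P2] Q2=[]
t=4-6: P3@Q0 runs 2, rem=4, quantum used, demote→Q1. Q0=[P4] Q1=[P1,P2,P3] Q2=[]
t=6-7: P4@Q0 runs 1, rem=3, I/O yield, promote→Q0. Q0=[P4] Q1=[P1,P2,P3] Q2=[]
t=7-8: P4@Q0 runs 1, rem=2, I/O yield, promote→Q0. Q0=[P4] Q1=[P1,P2,P3] Q2=[]
t=8-9: P4@Q0 runs 1, rem=1, I/O yield, promote→Q0. Q0=[P4] Q1=[P1,P2,P3] Q2=[]
t=9-10: P4@Q0 runs 1, rem=0, completes. Q0=[] Q1=[P1,P2,P3] Q2=[]
t=10-14: P1@Q1 runs 4, rem=0, completes. Q0=[] Q1=[P2,P3] Q2=[]
t=14-19: P2@Q1 runs 5, rem=0, completes. Q0=[] Q1=[P3] Q2=[]
t=19-23: P3@Q1 runs 4, rem=0, completes. Q0=[] Q1=[] Q2=[]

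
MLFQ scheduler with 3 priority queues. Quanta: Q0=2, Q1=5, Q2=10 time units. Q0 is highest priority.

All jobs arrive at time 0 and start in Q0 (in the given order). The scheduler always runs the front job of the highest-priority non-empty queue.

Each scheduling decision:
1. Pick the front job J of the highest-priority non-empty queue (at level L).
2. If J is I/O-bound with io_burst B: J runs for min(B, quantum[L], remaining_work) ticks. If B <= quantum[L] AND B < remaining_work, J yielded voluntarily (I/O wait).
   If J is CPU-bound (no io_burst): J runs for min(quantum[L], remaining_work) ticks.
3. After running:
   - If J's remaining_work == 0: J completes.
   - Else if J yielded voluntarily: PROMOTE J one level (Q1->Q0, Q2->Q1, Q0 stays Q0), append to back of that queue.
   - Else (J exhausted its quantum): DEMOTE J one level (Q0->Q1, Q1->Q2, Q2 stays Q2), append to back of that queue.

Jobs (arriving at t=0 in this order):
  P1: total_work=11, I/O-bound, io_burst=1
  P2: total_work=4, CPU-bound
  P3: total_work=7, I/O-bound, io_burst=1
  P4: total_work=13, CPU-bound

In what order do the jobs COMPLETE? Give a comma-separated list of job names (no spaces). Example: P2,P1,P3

Answer: P3,P1,P2,P4

Derivation:
t=0-1: P1@Q0 runs 1, rem=10, I/O yield, promote→Q0. Q0=[P2,P3,P4,P1] Q1=[] Q2=[]
t=1-3: P2@Q0 runs 2, rem=2, quantum used, demote→Q1. Q0=[P3,P4,P1] Q1=[P2] Q2=[]
t=3-4: P3@Q0 runs 1, rem=6, I/O yield, promote→Q0. Q0=[P4,P1,P3] Q1=[P2] Q2=[]
t=4-6: P4@Q0 runs 2, rem=11, quantum used, demote→Q1. Q0=[P1,P3] Q1=[P2,P4] Q2=[]
t=6-7: P1@Q0 runs 1, rem=9, I/O yield, promote→Q0. Q0=[P3,P1] Q1=[P2,P4] Q2=[]
t=7-8: P3@Q0 runs 1, rem=5, I/O yield, promote→Q0. Q0=[P1,P3] Q1=[P2,P4] Q2=[]
t=8-9: P1@Q0 runs 1, rem=8, I/O yield, promote→Q0. Q0=[P3,P1] Q1=[P2,P4] Q2=[]
t=9-10: P3@Q0 runs 1, rem=4, I/O yield, promote→Q0. Q0=[P1,P3] Q1=[P2,P4] Q2=[]
t=10-11: P1@Q0 runs 1, rem=7, I/O yield, promote→Q0. Q0=[P3,P1] Q1=[P2,P4] Q2=[]
t=11-12: P3@Q0 runs 1, rem=3, I/O yield, promote→Q0. Q0=[P1,P3] Q1=[P2,P4] Q2=[]
t=12-13: P1@Q0 runs 1, rem=6, I/O yield, promote→Q0. Q0=[P3,P1] Q1=[P2,P4] Q2=[]
t=13-14: P3@Q0 runs 1, rem=2, I/O yield, promote→Q0. Q0=[P1,P3] Q1=[P2,P4] Q2=[]
t=14-15: P1@Q0 runs 1, rem=5, I/O yield, promote→Q0. Q0=[P3,P1] Q1=[P2,P4] Q2=[]
t=15-16: P3@Q0 runs 1, rem=1, I/O yield, promote→Q0. Q0=[P1,P3] Q1=[P2,P4] Q2=[]
t=16-17: P1@Q0 runs 1, rem=4, I/O yield, promote→Q0. Q0=[P3,P1] Q1=[P2,P4] Q2=[]
t=17-18: P3@Q0 runs 1, rem=0, completes. Q0=[P1] Q1=[P2,P4] Q2=[]
t=18-19: P1@Q0 runs 1, rem=3, I/O yield, promote→Q0. Q0=[P1] Q1=[P2,P4] Q2=[]
t=19-20: P1@Q0 runs 1, rem=2, I/O yield, promote→Q0. Q0=[P1] Q1=[P2,P4] Q2=[]
t=20-21: P1@Q0 runs 1, rem=1, I/O yield, promote→Q0. Q0=[P1] Q1=[P2,P4] Q2=[]
t=21-22: P1@Q0 runs 1, rem=0, completes. Q0=[] Q1=[P2,P4] Q2=[]
t=22-24: P2@Q1 runs 2, rem=0, completes. Q0=[] Q1=[P4] Q2=[]
t=24-29: P4@Q1 runs 5, rem=6, quantum used, demote→Q2. Q0=[] Q1=[] Q2=[P4]
t=29-35: P4@Q2 runs 6, rem=0, completes. Q0=[] Q1=[] Q2=[]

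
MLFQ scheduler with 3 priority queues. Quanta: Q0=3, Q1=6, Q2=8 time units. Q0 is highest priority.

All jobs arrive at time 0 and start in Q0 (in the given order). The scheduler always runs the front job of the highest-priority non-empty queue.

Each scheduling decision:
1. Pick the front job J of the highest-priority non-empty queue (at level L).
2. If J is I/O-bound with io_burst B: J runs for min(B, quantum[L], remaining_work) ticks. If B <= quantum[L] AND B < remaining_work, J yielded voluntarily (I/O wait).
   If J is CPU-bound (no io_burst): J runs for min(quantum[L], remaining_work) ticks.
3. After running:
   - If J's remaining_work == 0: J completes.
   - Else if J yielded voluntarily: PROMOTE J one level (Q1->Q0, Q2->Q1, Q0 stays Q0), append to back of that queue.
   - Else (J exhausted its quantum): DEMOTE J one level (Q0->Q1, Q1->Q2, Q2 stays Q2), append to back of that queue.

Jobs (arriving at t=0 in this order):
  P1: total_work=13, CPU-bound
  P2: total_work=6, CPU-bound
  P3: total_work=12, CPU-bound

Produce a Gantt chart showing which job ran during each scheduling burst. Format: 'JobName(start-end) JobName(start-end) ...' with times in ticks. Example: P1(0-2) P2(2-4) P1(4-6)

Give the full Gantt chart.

t=0-3: P1@Q0 runs 3, rem=10, quantum used, demote→Q1. Q0=[P2,P3] Q1=[P1] Q2=[]
t=3-6: P2@Q0 runs 3, rem=3, quantum used, demote→Q1. Q0=[P3] Q1=[P1,P2] Q2=[]
t=6-9: P3@Q0 runs 3, rem=9, quantum used, demote→Q1. Q0=[] Q1=[P1,P2,P3] Q2=[]
t=9-15: P1@Q1 runs 6, rem=4, quantum used, demote→Q2. Q0=[] Q1=[P2,P3] Q2=[P1]
t=15-18: P2@Q1 runs 3, rem=0, completes. Q0=[] Q1=[P3] Q2=[P1]
t=18-24: P3@Q1 runs 6, rem=3, quantum used, demote→Q2. Q0=[] Q1=[] Q2=[P1,P3]
t=24-28: P1@Q2 runs 4, rem=0, completes. Q0=[] Q1=[] Q2=[P3]
t=28-31: P3@Q2 runs 3, rem=0, completes. Q0=[] Q1=[] Q2=[]

Answer: P1(0-3) P2(3-6) P3(6-9) P1(9-15) P2(15-18) P3(18-24) P1(24-28) P3(28-31)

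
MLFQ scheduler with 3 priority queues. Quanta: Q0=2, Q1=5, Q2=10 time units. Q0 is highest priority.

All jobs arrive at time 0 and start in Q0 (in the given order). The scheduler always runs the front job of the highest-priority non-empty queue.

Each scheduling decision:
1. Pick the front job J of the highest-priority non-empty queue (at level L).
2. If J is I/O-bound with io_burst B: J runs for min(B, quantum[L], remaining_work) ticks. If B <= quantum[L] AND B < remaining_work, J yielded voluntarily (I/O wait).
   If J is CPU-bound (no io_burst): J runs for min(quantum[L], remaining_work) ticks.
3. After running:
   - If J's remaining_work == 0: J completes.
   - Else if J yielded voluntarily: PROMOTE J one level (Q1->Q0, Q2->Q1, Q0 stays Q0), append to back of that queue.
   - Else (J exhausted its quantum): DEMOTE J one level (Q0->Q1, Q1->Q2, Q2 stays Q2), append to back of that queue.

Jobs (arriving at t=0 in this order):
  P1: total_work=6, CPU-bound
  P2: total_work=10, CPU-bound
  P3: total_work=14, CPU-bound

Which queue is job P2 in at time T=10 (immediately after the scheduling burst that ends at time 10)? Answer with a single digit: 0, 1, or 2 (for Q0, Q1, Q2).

t=0-2: P1@Q0 runs 2, rem=4, quantum used, demote→Q1. Q0=[P2,P3] Q1=[P1] Q2=[]
t=2-4: P2@Q0 runs 2, rem=8, quantum used, demote→Q1. Q0=[P3] Q1=[P1,P2] Q2=[]
t=4-6: P3@Q0 runs 2, rem=12, quantum used, demote→Q1. Q0=[] Q1=[P1,P2,P3] Q2=[]
t=6-10: P1@Q1 runs 4, rem=0, completes. Q0=[] Q1=[P2,P3] Q2=[]
t=10-15: P2@Q1 runs 5, rem=3, quantum used, demote→Q2. Q0=[] Q1=[P3] Q2=[P2]
t=15-20: P3@Q1 runs 5, rem=7, quantum used, demote→Q2. Q0=[] Q1=[] Q2=[P2,P3]
t=20-23: P2@Q2 runs 3, rem=0, completes. Q0=[] Q1=[] Q2=[P3]
t=23-30: P3@Q2 runs 7, rem=0, completes. Q0=[] Q1=[] Q2=[]

Answer: 1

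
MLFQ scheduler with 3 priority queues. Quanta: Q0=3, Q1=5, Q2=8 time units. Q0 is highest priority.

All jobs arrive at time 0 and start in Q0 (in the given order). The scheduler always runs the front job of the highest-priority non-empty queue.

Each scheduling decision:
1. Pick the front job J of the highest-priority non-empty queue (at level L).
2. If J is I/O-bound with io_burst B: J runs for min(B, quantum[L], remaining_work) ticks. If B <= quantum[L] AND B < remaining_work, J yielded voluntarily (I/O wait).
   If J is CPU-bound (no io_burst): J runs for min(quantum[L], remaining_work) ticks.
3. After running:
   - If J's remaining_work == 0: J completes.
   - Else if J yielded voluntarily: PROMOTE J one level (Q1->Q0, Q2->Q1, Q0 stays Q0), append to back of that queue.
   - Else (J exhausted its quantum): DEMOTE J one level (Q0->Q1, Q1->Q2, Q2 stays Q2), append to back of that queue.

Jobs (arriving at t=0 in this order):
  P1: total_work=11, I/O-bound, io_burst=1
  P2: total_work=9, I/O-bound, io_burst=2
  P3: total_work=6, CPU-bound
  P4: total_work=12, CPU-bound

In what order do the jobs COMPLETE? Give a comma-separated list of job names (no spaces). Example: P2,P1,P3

t=0-1: P1@Q0 runs 1, rem=10, I/O yield, promote→Q0. Q0=[P2,P3,P4,P1] Q1=[] Q2=[]
t=1-3: P2@Q0 runs 2, rem=7, I/O yield, promote→Q0. Q0=[P3,P4,P1,P2] Q1=[] Q2=[]
t=3-6: P3@Q0 runs 3, rem=3, quantum used, demote→Q1. Q0=[P4,P1,P2] Q1=[P3] Q2=[]
t=6-9: P4@Q0 runs 3, rem=9, quantum used, demote→Q1. Q0=[P1,P2] Q1=[P3,P4] Q2=[]
t=9-10: P1@Q0 runs 1, rem=9, I/O yield, promote→Q0. Q0=[P2,P1] Q1=[P3,P4] Q2=[]
t=10-12: P2@Q0 runs 2, rem=5, I/O yield, promote→Q0. Q0=[P1,P2] Q1=[P3,P4] Q2=[]
t=12-13: P1@Q0 runs 1, rem=8, I/O yield, promote→Q0. Q0=[P2,P1] Q1=[P3,P4] Q2=[]
t=13-15: P2@Q0 runs 2, rem=3, I/O yield, promote→Q0. Q0=[P1,P2] Q1=[P3,P4] Q2=[]
t=15-16: P1@Q0 runs 1, rem=7, I/O yield, promote→Q0. Q0=[P2,P1] Q1=[P3,P4] Q2=[]
t=16-18: P2@Q0 runs 2, rem=1, I/O yield, promote→Q0. Q0=[P1,P2] Q1=[P3,P4] Q2=[]
t=18-19: P1@Q0 runs 1, rem=6, I/O yield, promote→Q0. Q0=[P2,P1] Q1=[P3,P4] Q2=[]
t=19-20: P2@Q0 runs 1, rem=0, completes. Q0=[P1] Q1=[P3,P4] Q2=[]
t=20-21: P1@Q0 runs 1, rem=5, I/O yield, promote→Q0. Q0=[P1] Q1=[P3,P4] Q2=[]
t=21-22: P1@Q0 runs 1, rem=4, I/O yield, promote→Q0. Q0=[P1] Q1=[P3,P4] Q2=[]
t=22-23: P1@Q0 runs 1, rem=3, I/O yield, promote→Q0. Q0=[P1] Q1=[P3,P4] Q2=[]
t=23-24: P1@Q0 runs 1, rem=2, I/O yield, promote→Q0. Q0=[P1] Q1=[P3,P4] Q2=[]
t=24-25: P1@Q0 runs 1, rem=1, I/O yield, promote→Q0. Q0=[P1] Q1=[P3,P4] Q2=[]
t=25-26: P1@Q0 runs 1, rem=0, completes. Q0=[] Q1=[P3,P4] Q2=[]
t=26-29: P3@Q1 runs 3, rem=0, completes. Q0=[] Q1=[P4] Q2=[]
t=29-34: P4@Q1 runs 5, rem=4, quantum used, demote→Q2. Q0=[] Q1=[] Q2=[P4]
t=34-38: P4@Q2 runs 4, rem=0, completes. Q0=[] Q1=[] Q2=[]

Answer: P2,P1,P3,P4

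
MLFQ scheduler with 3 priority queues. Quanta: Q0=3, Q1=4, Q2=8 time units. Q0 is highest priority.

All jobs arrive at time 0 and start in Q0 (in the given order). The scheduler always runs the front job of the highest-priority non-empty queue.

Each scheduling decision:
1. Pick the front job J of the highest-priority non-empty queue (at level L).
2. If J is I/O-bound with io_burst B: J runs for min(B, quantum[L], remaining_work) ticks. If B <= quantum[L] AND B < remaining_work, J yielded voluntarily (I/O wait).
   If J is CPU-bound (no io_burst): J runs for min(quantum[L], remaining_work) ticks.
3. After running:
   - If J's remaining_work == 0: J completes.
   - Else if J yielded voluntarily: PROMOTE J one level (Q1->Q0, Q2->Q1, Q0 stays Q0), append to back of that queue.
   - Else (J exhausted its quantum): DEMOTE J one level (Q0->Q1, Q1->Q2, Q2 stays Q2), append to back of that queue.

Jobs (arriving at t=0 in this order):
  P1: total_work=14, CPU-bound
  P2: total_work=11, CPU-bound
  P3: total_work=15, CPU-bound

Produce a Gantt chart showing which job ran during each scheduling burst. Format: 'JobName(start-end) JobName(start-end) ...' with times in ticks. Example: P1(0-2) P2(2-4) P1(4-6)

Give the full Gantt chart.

t=0-3: P1@Q0 runs 3, rem=11, quantum used, demote→Q1. Q0=[P2,P3] Q1=[P1] Q2=[]
t=3-6: P2@Q0 runs 3, rem=8, quantum used, demote→Q1. Q0=[P3] Q1=[P1,P2] Q2=[]
t=6-9: P3@Q0 runs 3, rem=12, quantum used, demote→Q1. Q0=[] Q1=[P1,P2,P3] Q2=[]
t=9-13: P1@Q1 runs 4, rem=7, quantum used, demote→Q2. Q0=[] Q1=[P2,P3] Q2=[P1]
t=13-17: P2@Q1 runs 4, rem=4, quantum used, demote→Q2. Q0=[] Q1=[P3] Q2=[P1,P2]
t=17-21: P3@Q1 runs 4, rem=8, quantum used, demote→Q2. Q0=[] Q1=[] Q2=[P1,P2,P3]
t=21-28: P1@Q2 runs 7, rem=0, completes. Q0=[] Q1=[] Q2=[P2,P3]
t=28-32: P2@Q2 runs 4, rem=0, completes. Q0=[] Q1=[] Q2=[P3]
t=32-40: P3@Q2 runs 8, rem=0, completes. Q0=[] Q1=[] Q2=[]

Answer: P1(0-3) P2(3-6) P3(6-9) P1(9-13) P2(13-17) P3(17-21) P1(21-28) P2(28-32) P3(32-40)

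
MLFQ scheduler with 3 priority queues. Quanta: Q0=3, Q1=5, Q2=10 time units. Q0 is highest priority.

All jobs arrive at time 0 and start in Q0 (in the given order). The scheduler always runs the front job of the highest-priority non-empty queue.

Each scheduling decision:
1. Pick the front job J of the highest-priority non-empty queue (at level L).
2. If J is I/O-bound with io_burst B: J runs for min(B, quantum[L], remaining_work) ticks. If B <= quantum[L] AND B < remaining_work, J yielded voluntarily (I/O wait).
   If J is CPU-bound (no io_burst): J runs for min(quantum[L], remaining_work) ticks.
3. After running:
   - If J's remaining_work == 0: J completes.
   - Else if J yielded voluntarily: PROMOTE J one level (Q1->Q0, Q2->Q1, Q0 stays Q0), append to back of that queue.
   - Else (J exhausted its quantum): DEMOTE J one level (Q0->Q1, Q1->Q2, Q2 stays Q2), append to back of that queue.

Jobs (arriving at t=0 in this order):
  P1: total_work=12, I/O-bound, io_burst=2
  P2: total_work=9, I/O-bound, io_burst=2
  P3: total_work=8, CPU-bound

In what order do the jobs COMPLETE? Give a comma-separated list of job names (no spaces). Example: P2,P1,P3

Answer: P2,P1,P3

Derivation:
t=0-2: P1@Q0 runs 2, rem=10, I/O yield, promote→Q0. Q0=[P2,P3,P1] Q1=[] Q2=[]
t=2-4: P2@Q0 runs 2, rem=7, I/O yield, promote→Q0. Q0=[P3,P1,P2] Q1=[] Q2=[]
t=4-7: P3@Q0 runs 3, rem=5, quantum used, demote→Q1. Q0=[P1,P2] Q1=[P3] Q2=[]
t=7-9: P1@Q0 runs 2, rem=8, I/O yield, promote→Q0. Q0=[P2,P1] Q1=[P3] Q2=[]
t=9-11: P2@Q0 runs 2, rem=5, I/O yield, promote→Q0. Q0=[P1,P2] Q1=[P3] Q2=[]
t=11-13: P1@Q0 runs 2, rem=6, I/O yield, promote→Q0. Q0=[P2,P1] Q1=[P3] Q2=[]
t=13-15: P2@Q0 runs 2, rem=3, I/O yield, promote→Q0. Q0=[P1,P2] Q1=[P3] Q2=[]
t=15-17: P1@Q0 runs 2, rem=4, I/O yield, promote→Q0. Q0=[P2,P1] Q1=[P3] Q2=[]
t=17-19: P2@Q0 runs 2, rem=1, I/O yield, promote→Q0. Q0=[P1,P2] Q1=[P3] Q2=[]
t=19-21: P1@Q0 runs 2, rem=2, I/O yield, promote→Q0. Q0=[P2,P1] Q1=[P3] Q2=[]
t=21-22: P2@Q0 runs 1, rem=0, completes. Q0=[P1] Q1=[P3] Q2=[]
t=22-24: P1@Q0 runs 2, rem=0, completes. Q0=[] Q1=[P3] Q2=[]
t=24-29: P3@Q1 runs 5, rem=0, completes. Q0=[] Q1=[] Q2=[]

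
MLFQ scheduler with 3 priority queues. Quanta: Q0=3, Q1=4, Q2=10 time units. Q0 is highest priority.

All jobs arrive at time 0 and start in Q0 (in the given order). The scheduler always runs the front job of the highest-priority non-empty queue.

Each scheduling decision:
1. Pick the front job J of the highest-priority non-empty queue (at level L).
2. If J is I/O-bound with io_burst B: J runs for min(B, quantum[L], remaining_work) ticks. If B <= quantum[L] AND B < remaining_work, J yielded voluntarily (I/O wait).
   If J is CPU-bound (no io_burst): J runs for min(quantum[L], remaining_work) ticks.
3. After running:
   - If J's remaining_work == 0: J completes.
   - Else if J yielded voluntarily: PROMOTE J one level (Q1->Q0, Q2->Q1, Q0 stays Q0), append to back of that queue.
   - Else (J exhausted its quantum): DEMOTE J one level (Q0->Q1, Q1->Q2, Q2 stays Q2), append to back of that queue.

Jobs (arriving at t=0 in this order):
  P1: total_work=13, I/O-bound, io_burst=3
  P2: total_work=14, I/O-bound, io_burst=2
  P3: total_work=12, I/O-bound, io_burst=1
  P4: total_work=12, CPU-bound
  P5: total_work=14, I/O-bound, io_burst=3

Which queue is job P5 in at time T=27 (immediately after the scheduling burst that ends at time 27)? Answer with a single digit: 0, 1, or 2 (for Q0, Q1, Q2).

Answer: 0

Derivation:
t=0-3: P1@Q0 runs 3, rem=10, I/O yield, promote→Q0. Q0=[P2,P3,P4,P5,P1] Q1=[] Q2=[]
t=3-5: P2@Q0 runs 2, rem=12, I/O yield, promote→Q0. Q0=[P3,P4,P5,P1,P2] Q1=[] Q2=[]
t=5-6: P3@Q0 runs 1, rem=11, I/O yield, promote→Q0. Q0=[P4,P5,P1,P2,P3] Q1=[] Q2=[]
t=6-9: P4@Q0 runs 3, rem=9, quantum used, demote→Q1. Q0=[P5,P1,P2,P3] Q1=[P4] Q2=[]
t=9-12: P5@Q0 runs 3, rem=11, I/O yield, promote→Q0. Q0=[P1,P2,P3,P5] Q1=[P4] Q2=[]
t=12-15: P1@Q0 runs 3, rem=7, I/O yield, promote→Q0. Q0=[P2,P3,P5,P1] Q1=[P4] Q2=[]
t=15-17: P2@Q0 runs 2, rem=10, I/O yield, promote→Q0. Q0=[P3,P5,P1,P2] Q1=[P4] Q2=[]
t=17-18: P3@Q0 runs 1, rem=10, I/O yield, promote→Q0. Q0=[P5,P1,P2,P3] Q1=[P4] Q2=[]
t=18-21: P5@Q0 runs 3, rem=8, I/O yield, promote→Q0. Q0=[P1,P2,P3,P5] Q1=[P4] Q2=[]
t=21-24: P1@Q0 runs 3, rem=4, I/O yield, promote→Q0. Q0=[P2,P3,P5,P1] Q1=[P4] Q2=[]
t=24-26: P2@Q0 runs 2, rem=8, I/O yield, promote→Q0. Q0=[P3,P5,P1,P2] Q1=[P4] Q2=[]
t=26-27: P3@Q0 runs 1, rem=9, I/O yield, promote→Q0. Q0=[P5,P1,P2,P3] Q1=[P4] Q2=[]
t=27-30: P5@Q0 runs 3, rem=5, I/O yield, promote→Q0. Q0=[P1,P2,P3,P5] Q1=[P4] Q2=[]
t=30-33: P1@Q0 runs 3, rem=1, I/O yield, promote→Q0. Q0=[P2,P3,P5,P1] Q1=[P4] Q2=[]
t=33-35: P2@Q0 runs 2, rem=6, I/O yield, promote→Q0. Q0=[P3,P5,P1,P2] Q1=[P4] Q2=[]
t=35-36: P3@Q0 runs 1, rem=8, I/O yield, promote→Q0. Q0=[P5,P1,P2,P3] Q1=[P4] Q2=[]
t=36-39: P5@Q0 runs 3, rem=2, I/O yield, promote→Q0. Q0=[P1,P2,P3,P5] Q1=[P4] Q2=[]
t=39-40: P1@Q0 runs 1, rem=0, completes. Q0=[P2,P3,P5] Q1=[P4] Q2=[]
t=40-42: P2@Q0 runs 2, rem=4, I/O yield, promote→Q0. Q0=[P3,P5,P2] Q1=[P4] Q2=[]
t=42-43: P3@Q0 runs 1, rem=7, I/O yield, promote→Q0. Q0=[P5,P2,P3] Q1=[P4] Q2=[]
t=43-45: P5@Q0 runs 2, rem=0, completes. Q0=[P2,P3] Q1=[P4] Q2=[]
t=45-47: P2@Q0 runs 2, rem=2, I/O yield, promote→Q0. Q0=[P3,P2] Q1=[P4] Q2=[]
t=47-48: P3@Q0 runs 1, rem=6, I/O yield, promote→Q0. Q0=[P2,P3] Q1=[P4] Q2=[]
t=48-50: P2@Q0 runs 2, rem=0, completes. Q0=[P3] Q1=[P4] Q2=[]
t=50-51: P3@Q0 runs 1, rem=5, I/O yield, promote→Q0. Q0=[P3] Q1=[P4] Q2=[]
t=51-52: P3@Q0 runs 1, rem=4, I/O yield, promote→Q0. Q0=[P3] Q1=[P4] Q2=[]
t=52-53: P3@Q0 runs 1, rem=3, I/O yield, promote→Q0. Q0=[P3] Q1=[P4] Q2=[]
t=53-54: P3@Q0 runs 1, rem=2, I/O yield, promote→Q0. Q0=[P3] Q1=[P4] Q2=[]
t=54-55: P3@Q0 runs 1, rem=1, I/O yield, promote→Q0. Q0=[P3] Q1=[P4] Q2=[]
t=55-56: P3@Q0 runs 1, rem=0, completes. Q0=[] Q1=[P4] Q2=[]
t=56-60: P4@Q1 runs 4, rem=5, quantum used, demote→Q2. Q0=[] Q1=[] Q2=[P4]
t=60-65: P4@Q2 runs 5, rem=0, completes. Q0=[] Q1=[] Q2=[]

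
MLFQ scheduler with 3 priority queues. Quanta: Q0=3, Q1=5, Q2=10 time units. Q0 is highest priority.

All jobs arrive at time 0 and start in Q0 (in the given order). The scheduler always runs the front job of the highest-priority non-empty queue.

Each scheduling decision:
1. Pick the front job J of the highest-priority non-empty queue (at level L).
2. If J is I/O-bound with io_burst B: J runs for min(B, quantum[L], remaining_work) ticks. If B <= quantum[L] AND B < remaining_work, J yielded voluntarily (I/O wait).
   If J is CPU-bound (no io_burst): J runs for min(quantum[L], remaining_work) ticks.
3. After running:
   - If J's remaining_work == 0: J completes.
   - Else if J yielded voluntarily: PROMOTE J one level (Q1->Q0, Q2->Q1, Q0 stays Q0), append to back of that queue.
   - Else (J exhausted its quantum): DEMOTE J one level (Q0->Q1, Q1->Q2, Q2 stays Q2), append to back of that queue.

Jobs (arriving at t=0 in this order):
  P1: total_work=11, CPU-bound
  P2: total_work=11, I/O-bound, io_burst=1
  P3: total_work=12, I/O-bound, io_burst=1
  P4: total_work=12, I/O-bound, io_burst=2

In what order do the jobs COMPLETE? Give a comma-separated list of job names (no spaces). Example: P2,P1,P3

Answer: P4,P2,P3,P1

Derivation:
t=0-3: P1@Q0 runs 3, rem=8, quantum used, demote→Q1. Q0=[P2,P3,P4] Q1=[P1] Q2=[]
t=3-4: P2@Q0 runs 1, rem=10, I/O yield, promote→Q0. Q0=[P3,P4,P2] Q1=[P1] Q2=[]
t=4-5: P3@Q0 runs 1, rem=11, I/O yield, promote→Q0. Q0=[P4,P2,P3] Q1=[P1] Q2=[]
t=5-7: P4@Q0 runs 2, rem=10, I/O yield, promote→Q0. Q0=[P2,P3,P4] Q1=[P1] Q2=[]
t=7-8: P2@Q0 runs 1, rem=9, I/O yield, promote→Q0. Q0=[P3,P4,P2] Q1=[P1] Q2=[]
t=8-9: P3@Q0 runs 1, rem=10, I/O yield, promote→Q0. Q0=[P4,P2,P3] Q1=[P1] Q2=[]
t=9-11: P4@Q0 runs 2, rem=8, I/O yield, promote→Q0. Q0=[P2,P3,P4] Q1=[P1] Q2=[]
t=11-12: P2@Q0 runs 1, rem=8, I/O yield, promote→Q0. Q0=[P3,P4,P2] Q1=[P1] Q2=[]
t=12-13: P3@Q0 runs 1, rem=9, I/O yield, promote→Q0. Q0=[P4,P2,P3] Q1=[P1] Q2=[]
t=13-15: P4@Q0 runs 2, rem=6, I/O yield, promote→Q0. Q0=[P2,P3,P4] Q1=[P1] Q2=[]
t=15-16: P2@Q0 runs 1, rem=7, I/O yield, promote→Q0. Q0=[P3,P4,P2] Q1=[P1] Q2=[]
t=16-17: P3@Q0 runs 1, rem=8, I/O yield, promote→Q0. Q0=[P4,P2,P3] Q1=[P1] Q2=[]
t=17-19: P4@Q0 runs 2, rem=4, I/O yield, promote→Q0. Q0=[P2,P3,P4] Q1=[P1] Q2=[]
t=19-20: P2@Q0 runs 1, rem=6, I/O yield, promote→Q0. Q0=[P3,P4,P2] Q1=[P1] Q2=[]
t=20-21: P3@Q0 runs 1, rem=7, I/O yield, promote→Q0. Q0=[P4,P2,P3] Q1=[P1] Q2=[]
t=21-23: P4@Q0 runs 2, rem=2, I/O yield, promote→Q0. Q0=[P2,P3,P4] Q1=[P1] Q2=[]
t=23-24: P2@Q0 runs 1, rem=5, I/O yield, promote→Q0. Q0=[P3,P4,P2] Q1=[P1] Q2=[]
t=24-25: P3@Q0 runs 1, rem=6, I/O yield, promote→Q0. Q0=[P4,P2,P3] Q1=[P1] Q2=[]
t=25-27: P4@Q0 runs 2, rem=0, completes. Q0=[P2,P3] Q1=[P1] Q2=[]
t=27-28: P2@Q0 runs 1, rem=4, I/O yield, promote→Q0. Q0=[P3,P2] Q1=[P1] Q2=[]
t=28-29: P3@Q0 runs 1, rem=5, I/O yield, promote→Q0. Q0=[P2,P3] Q1=[P1] Q2=[]
t=29-30: P2@Q0 runs 1, rem=3, I/O yield, promote→Q0. Q0=[P3,P2] Q1=[P1] Q2=[]
t=30-31: P3@Q0 runs 1, rem=4, I/O yield, promote→Q0. Q0=[P2,P3] Q1=[P1] Q2=[]
t=31-32: P2@Q0 runs 1, rem=2, I/O yield, promote→Q0. Q0=[P3,P2] Q1=[P1] Q2=[]
t=32-33: P3@Q0 runs 1, rem=3, I/O yield, promote→Q0. Q0=[P2,P3] Q1=[P1] Q2=[]
t=33-34: P2@Q0 runs 1, rem=1, I/O yield, promote→Q0. Q0=[P3,P2] Q1=[P1] Q2=[]
t=34-35: P3@Q0 runs 1, rem=2, I/O yield, promote→Q0. Q0=[P2,P3] Q1=[P1] Q2=[]
t=35-36: P2@Q0 runs 1, rem=0, completes. Q0=[P3] Q1=[P1] Q2=[]
t=36-37: P3@Q0 runs 1, rem=1, I/O yield, promote→Q0. Q0=[P3] Q1=[P1] Q2=[]
t=37-38: P3@Q0 runs 1, rem=0, completes. Q0=[] Q1=[P1] Q2=[]
t=38-43: P1@Q1 runs 5, rem=3, quantum used, demote→Q2. Q0=[] Q1=[] Q2=[P1]
t=43-46: P1@Q2 runs 3, rem=0, completes. Q0=[] Q1=[] Q2=[]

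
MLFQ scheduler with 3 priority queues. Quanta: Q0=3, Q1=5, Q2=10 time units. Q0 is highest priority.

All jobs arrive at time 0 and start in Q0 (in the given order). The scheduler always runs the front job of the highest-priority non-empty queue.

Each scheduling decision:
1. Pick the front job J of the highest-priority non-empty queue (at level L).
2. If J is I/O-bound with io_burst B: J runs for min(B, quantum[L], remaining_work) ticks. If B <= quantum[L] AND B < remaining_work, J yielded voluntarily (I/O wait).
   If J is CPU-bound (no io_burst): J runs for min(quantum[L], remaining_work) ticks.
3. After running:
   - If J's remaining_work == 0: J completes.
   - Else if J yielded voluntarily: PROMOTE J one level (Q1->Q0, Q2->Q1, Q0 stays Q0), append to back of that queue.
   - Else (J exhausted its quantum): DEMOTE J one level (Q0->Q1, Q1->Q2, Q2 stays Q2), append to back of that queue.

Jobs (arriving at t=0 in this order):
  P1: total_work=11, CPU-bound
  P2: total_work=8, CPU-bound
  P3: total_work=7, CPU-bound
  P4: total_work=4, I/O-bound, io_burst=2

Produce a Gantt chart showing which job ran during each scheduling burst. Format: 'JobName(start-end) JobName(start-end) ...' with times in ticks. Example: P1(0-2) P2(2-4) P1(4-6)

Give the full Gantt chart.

t=0-3: P1@Q0 runs 3, rem=8, quantum used, demote→Q1. Q0=[P2,P3,P4] Q1=[P1] Q2=[]
t=3-6: P2@Q0 runs 3, rem=5, quantum used, demote→Q1. Q0=[P3,P4] Q1=[P1,P2] Q2=[]
t=6-9: P3@Q0 runs 3, rem=4, quantum used, demote→Q1. Q0=[P4] Q1=[P1,P2,P3] Q2=[]
t=9-11: P4@Q0 runs 2, rem=2, I/O yield, promote→Q0. Q0=[P4] Q1=[P1,P2,P3] Q2=[]
t=11-13: P4@Q0 runs 2, rem=0, completes. Q0=[] Q1=[P1,P2,P3] Q2=[]
t=13-18: P1@Q1 runs 5, rem=3, quantum used, demote→Q2. Q0=[] Q1=[P2,P3] Q2=[P1]
t=18-23: P2@Q1 runs 5, rem=0, completes. Q0=[] Q1=[P3] Q2=[P1]
t=23-27: P3@Q1 runs 4, rem=0, completes. Q0=[] Q1=[] Q2=[P1]
t=27-30: P1@Q2 runs 3, rem=0, completes. Q0=[] Q1=[] Q2=[]

Answer: P1(0-3) P2(3-6) P3(6-9) P4(9-11) P4(11-13) P1(13-18) P2(18-23) P3(23-27) P1(27-30)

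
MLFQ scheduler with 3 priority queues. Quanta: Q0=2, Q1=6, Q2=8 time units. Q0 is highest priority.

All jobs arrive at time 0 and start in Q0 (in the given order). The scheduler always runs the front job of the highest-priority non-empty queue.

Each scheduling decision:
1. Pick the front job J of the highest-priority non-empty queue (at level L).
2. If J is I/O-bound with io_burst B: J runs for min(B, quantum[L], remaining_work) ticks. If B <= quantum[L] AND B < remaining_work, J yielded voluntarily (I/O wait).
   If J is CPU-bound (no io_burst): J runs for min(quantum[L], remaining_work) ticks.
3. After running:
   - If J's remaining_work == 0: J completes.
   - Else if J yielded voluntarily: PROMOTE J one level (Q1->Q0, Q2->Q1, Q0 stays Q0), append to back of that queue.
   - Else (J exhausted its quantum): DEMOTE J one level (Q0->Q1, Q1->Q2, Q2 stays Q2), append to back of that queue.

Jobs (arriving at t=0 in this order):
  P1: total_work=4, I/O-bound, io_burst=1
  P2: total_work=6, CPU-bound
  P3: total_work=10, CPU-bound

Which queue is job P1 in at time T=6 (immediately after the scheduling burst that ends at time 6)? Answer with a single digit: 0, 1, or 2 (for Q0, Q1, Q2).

Answer: 0

Derivation:
t=0-1: P1@Q0 runs 1, rem=3, I/O yield, promote→Q0. Q0=[P2,P3,P1] Q1=[] Q2=[]
t=1-3: P2@Q0 runs 2, rem=4, quantum used, demote→Q1. Q0=[P3,P1] Q1=[P2] Q2=[]
t=3-5: P3@Q0 runs 2, rem=8, quantum used, demote→Q1. Q0=[P1] Q1=[P2,P3] Q2=[]
t=5-6: P1@Q0 runs 1, rem=2, I/O yield, promote→Q0. Q0=[P1] Q1=[P2,P3] Q2=[]
t=6-7: P1@Q0 runs 1, rem=1, I/O yield, promote→Q0. Q0=[P1] Q1=[P2,P3] Q2=[]
t=7-8: P1@Q0 runs 1, rem=0, completes. Q0=[] Q1=[P2,P3] Q2=[]
t=8-12: P2@Q1 runs 4, rem=0, completes. Q0=[] Q1=[P3] Q2=[]
t=12-18: P3@Q1 runs 6, rem=2, quantum used, demote→Q2. Q0=[] Q1=[] Q2=[P3]
t=18-20: P3@Q2 runs 2, rem=0, completes. Q0=[] Q1=[] Q2=[]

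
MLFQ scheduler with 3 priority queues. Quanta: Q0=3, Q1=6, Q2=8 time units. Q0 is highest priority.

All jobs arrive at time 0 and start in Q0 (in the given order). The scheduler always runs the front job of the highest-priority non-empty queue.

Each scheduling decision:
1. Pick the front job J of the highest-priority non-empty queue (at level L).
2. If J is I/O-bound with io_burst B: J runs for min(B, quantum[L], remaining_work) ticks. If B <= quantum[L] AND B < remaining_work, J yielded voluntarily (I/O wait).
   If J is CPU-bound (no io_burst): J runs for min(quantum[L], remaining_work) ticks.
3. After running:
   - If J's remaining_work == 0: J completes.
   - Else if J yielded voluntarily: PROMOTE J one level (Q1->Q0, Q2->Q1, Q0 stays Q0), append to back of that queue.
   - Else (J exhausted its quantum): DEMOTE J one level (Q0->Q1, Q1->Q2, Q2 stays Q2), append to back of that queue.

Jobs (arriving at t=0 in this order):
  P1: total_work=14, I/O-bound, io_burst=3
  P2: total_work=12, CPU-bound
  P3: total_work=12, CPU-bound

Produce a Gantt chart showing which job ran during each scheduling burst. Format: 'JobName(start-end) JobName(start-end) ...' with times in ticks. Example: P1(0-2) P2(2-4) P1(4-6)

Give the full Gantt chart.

t=0-3: P1@Q0 runs 3, rem=11, I/O yield, promote→Q0. Q0=[P2,P3,P1] Q1=[] Q2=[]
t=3-6: P2@Q0 runs 3, rem=9, quantum used, demote→Q1. Q0=[P3,P1] Q1=[P2] Q2=[]
t=6-9: P3@Q0 runs 3, rem=9, quantum used, demote→Q1. Q0=[P1] Q1=[P2,P3] Q2=[]
t=9-12: P1@Q0 runs 3, rem=8, I/O yield, promote→Q0. Q0=[P1] Q1=[P2,P3] Q2=[]
t=12-15: P1@Q0 runs 3, rem=5, I/O yield, promote→Q0. Q0=[P1] Q1=[P2,P3] Q2=[]
t=15-18: P1@Q0 runs 3, rem=2, I/O yield, promote→Q0. Q0=[P1] Q1=[P2,P3] Q2=[]
t=18-20: P1@Q0 runs 2, rem=0, completes. Q0=[] Q1=[P2,P3] Q2=[]
t=20-26: P2@Q1 runs 6, rem=3, quantum used, demote→Q2. Q0=[] Q1=[P3] Q2=[P2]
t=26-32: P3@Q1 runs 6, rem=3, quantum used, demote→Q2. Q0=[] Q1=[] Q2=[P2,P3]
t=32-35: P2@Q2 runs 3, rem=0, completes. Q0=[] Q1=[] Q2=[P3]
t=35-38: P3@Q2 runs 3, rem=0, completes. Q0=[] Q1=[] Q2=[]

Answer: P1(0-3) P2(3-6) P3(6-9) P1(9-12) P1(12-15) P1(15-18) P1(18-20) P2(20-26) P3(26-32) P2(32-35) P3(35-38)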